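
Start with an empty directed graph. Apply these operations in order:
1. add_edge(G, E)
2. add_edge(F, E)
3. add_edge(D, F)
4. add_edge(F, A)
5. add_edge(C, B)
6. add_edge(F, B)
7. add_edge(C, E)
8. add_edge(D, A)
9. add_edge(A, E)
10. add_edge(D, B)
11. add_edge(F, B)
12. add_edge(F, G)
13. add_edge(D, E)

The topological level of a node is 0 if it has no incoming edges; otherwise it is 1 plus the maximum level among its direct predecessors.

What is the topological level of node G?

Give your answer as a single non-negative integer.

Answer: 2

Derivation:
Op 1: add_edge(G, E). Edges now: 1
Op 2: add_edge(F, E). Edges now: 2
Op 3: add_edge(D, F). Edges now: 3
Op 4: add_edge(F, A). Edges now: 4
Op 5: add_edge(C, B). Edges now: 5
Op 6: add_edge(F, B). Edges now: 6
Op 7: add_edge(C, E). Edges now: 7
Op 8: add_edge(D, A). Edges now: 8
Op 9: add_edge(A, E). Edges now: 9
Op 10: add_edge(D, B). Edges now: 10
Op 11: add_edge(F, B) (duplicate, no change). Edges now: 10
Op 12: add_edge(F, G). Edges now: 11
Op 13: add_edge(D, E). Edges now: 12
Compute levels (Kahn BFS):
  sources (in-degree 0): C, D
  process C: level=0
    C->B: in-degree(B)=2, level(B)>=1
    C->E: in-degree(E)=4, level(E)>=1
  process D: level=0
    D->A: in-degree(A)=1, level(A)>=1
    D->B: in-degree(B)=1, level(B)>=1
    D->E: in-degree(E)=3, level(E)>=1
    D->F: in-degree(F)=0, level(F)=1, enqueue
  process F: level=1
    F->A: in-degree(A)=0, level(A)=2, enqueue
    F->B: in-degree(B)=0, level(B)=2, enqueue
    F->E: in-degree(E)=2, level(E)>=2
    F->G: in-degree(G)=0, level(G)=2, enqueue
  process A: level=2
    A->E: in-degree(E)=1, level(E)>=3
  process B: level=2
  process G: level=2
    G->E: in-degree(E)=0, level(E)=3, enqueue
  process E: level=3
All levels: A:2, B:2, C:0, D:0, E:3, F:1, G:2
level(G) = 2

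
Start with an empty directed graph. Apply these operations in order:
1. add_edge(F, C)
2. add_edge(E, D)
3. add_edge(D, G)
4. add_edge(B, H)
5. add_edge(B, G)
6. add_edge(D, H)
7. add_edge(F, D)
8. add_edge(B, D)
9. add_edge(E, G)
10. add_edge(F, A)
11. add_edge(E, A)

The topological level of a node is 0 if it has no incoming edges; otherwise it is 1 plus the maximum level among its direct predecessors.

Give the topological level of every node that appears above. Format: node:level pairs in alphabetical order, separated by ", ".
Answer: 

Op 1: add_edge(F, C). Edges now: 1
Op 2: add_edge(E, D). Edges now: 2
Op 3: add_edge(D, G). Edges now: 3
Op 4: add_edge(B, H). Edges now: 4
Op 5: add_edge(B, G). Edges now: 5
Op 6: add_edge(D, H). Edges now: 6
Op 7: add_edge(F, D). Edges now: 7
Op 8: add_edge(B, D). Edges now: 8
Op 9: add_edge(E, G). Edges now: 9
Op 10: add_edge(F, A). Edges now: 10
Op 11: add_edge(E, A). Edges now: 11
Compute levels (Kahn BFS):
  sources (in-degree 0): B, E, F
  process B: level=0
    B->D: in-degree(D)=2, level(D)>=1
    B->G: in-degree(G)=2, level(G)>=1
    B->H: in-degree(H)=1, level(H)>=1
  process E: level=0
    E->A: in-degree(A)=1, level(A)>=1
    E->D: in-degree(D)=1, level(D)>=1
    E->G: in-degree(G)=1, level(G)>=1
  process F: level=0
    F->A: in-degree(A)=0, level(A)=1, enqueue
    F->C: in-degree(C)=0, level(C)=1, enqueue
    F->D: in-degree(D)=0, level(D)=1, enqueue
  process A: level=1
  process C: level=1
  process D: level=1
    D->G: in-degree(G)=0, level(G)=2, enqueue
    D->H: in-degree(H)=0, level(H)=2, enqueue
  process G: level=2
  process H: level=2
All levels: A:1, B:0, C:1, D:1, E:0, F:0, G:2, H:2

Answer: A:1, B:0, C:1, D:1, E:0, F:0, G:2, H:2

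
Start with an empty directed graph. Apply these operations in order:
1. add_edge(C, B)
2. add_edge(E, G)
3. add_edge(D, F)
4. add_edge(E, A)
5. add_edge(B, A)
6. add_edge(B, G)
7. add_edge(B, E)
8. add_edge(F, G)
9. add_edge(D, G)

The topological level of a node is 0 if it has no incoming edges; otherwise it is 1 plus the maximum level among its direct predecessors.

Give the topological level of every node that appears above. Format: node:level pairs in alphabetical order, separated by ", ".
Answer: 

Answer: A:3, B:1, C:0, D:0, E:2, F:1, G:3

Derivation:
Op 1: add_edge(C, B). Edges now: 1
Op 2: add_edge(E, G). Edges now: 2
Op 3: add_edge(D, F). Edges now: 3
Op 4: add_edge(E, A). Edges now: 4
Op 5: add_edge(B, A). Edges now: 5
Op 6: add_edge(B, G). Edges now: 6
Op 7: add_edge(B, E). Edges now: 7
Op 8: add_edge(F, G). Edges now: 8
Op 9: add_edge(D, G). Edges now: 9
Compute levels (Kahn BFS):
  sources (in-degree 0): C, D
  process C: level=0
    C->B: in-degree(B)=0, level(B)=1, enqueue
  process D: level=0
    D->F: in-degree(F)=0, level(F)=1, enqueue
    D->G: in-degree(G)=3, level(G)>=1
  process B: level=1
    B->A: in-degree(A)=1, level(A)>=2
    B->E: in-degree(E)=0, level(E)=2, enqueue
    B->G: in-degree(G)=2, level(G)>=2
  process F: level=1
    F->G: in-degree(G)=1, level(G)>=2
  process E: level=2
    E->A: in-degree(A)=0, level(A)=3, enqueue
    E->G: in-degree(G)=0, level(G)=3, enqueue
  process A: level=3
  process G: level=3
All levels: A:3, B:1, C:0, D:0, E:2, F:1, G:3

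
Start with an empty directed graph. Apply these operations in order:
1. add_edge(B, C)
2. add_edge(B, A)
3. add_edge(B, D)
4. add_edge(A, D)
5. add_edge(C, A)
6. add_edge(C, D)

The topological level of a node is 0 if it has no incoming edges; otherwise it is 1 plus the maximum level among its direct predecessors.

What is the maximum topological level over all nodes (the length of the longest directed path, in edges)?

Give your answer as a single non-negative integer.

Op 1: add_edge(B, C). Edges now: 1
Op 2: add_edge(B, A). Edges now: 2
Op 3: add_edge(B, D). Edges now: 3
Op 4: add_edge(A, D). Edges now: 4
Op 5: add_edge(C, A). Edges now: 5
Op 6: add_edge(C, D). Edges now: 6
Compute levels (Kahn BFS):
  sources (in-degree 0): B
  process B: level=0
    B->A: in-degree(A)=1, level(A)>=1
    B->C: in-degree(C)=0, level(C)=1, enqueue
    B->D: in-degree(D)=2, level(D)>=1
  process C: level=1
    C->A: in-degree(A)=0, level(A)=2, enqueue
    C->D: in-degree(D)=1, level(D)>=2
  process A: level=2
    A->D: in-degree(D)=0, level(D)=3, enqueue
  process D: level=3
All levels: A:2, B:0, C:1, D:3
max level = 3

Answer: 3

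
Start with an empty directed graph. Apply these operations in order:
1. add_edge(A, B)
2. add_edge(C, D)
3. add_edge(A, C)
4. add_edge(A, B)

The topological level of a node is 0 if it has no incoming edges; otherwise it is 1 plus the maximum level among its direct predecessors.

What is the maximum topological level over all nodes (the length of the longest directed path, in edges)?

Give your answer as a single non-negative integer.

Op 1: add_edge(A, B). Edges now: 1
Op 2: add_edge(C, D). Edges now: 2
Op 3: add_edge(A, C). Edges now: 3
Op 4: add_edge(A, B) (duplicate, no change). Edges now: 3
Compute levels (Kahn BFS):
  sources (in-degree 0): A
  process A: level=0
    A->B: in-degree(B)=0, level(B)=1, enqueue
    A->C: in-degree(C)=0, level(C)=1, enqueue
  process B: level=1
  process C: level=1
    C->D: in-degree(D)=0, level(D)=2, enqueue
  process D: level=2
All levels: A:0, B:1, C:1, D:2
max level = 2

Answer: 2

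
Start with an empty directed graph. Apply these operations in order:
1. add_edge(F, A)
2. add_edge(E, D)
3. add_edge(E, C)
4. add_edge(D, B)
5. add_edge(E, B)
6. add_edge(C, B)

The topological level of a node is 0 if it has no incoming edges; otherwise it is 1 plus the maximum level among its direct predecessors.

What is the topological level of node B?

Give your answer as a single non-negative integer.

Answer: 2

Derivation:
Op 1: add_edge(F, A). Edges now: 1
Op 2: add_edge(E, D). Edges now: 2
Op 3: add_edge(E, C). Edges now: 3
Op 4: add_edge(D, B). Edges now: 4
Op 5: add_edge(E, B). Edges now: 5
Op 6: add_edge(C, B). Edges now: 6
Compute levels (Kahn BFS):
  sources (in-degree 0): E, F
  process E: level=0
    E->B: in-degree(B)=2, level(B)>=1
    E->C: in-degree(C)=0, level(C)=1, enqueue
    E->D: in-degree(D)=0, level(D)=1, enqueue
  process F: level=0
    F->A: in-degree(A)=0, level(A)=1, enqueue
  process C: level=1
    C->B: in-degree(B)=1, level(B)>=2
  process D: level=1
    D->B: in-degree(B)=0, level(B)=2, enqueue
  process A: level=1
  process B: level=2
All levels: A:1, B:2, C:1, D:1, E:0, F:0
level(B) = 2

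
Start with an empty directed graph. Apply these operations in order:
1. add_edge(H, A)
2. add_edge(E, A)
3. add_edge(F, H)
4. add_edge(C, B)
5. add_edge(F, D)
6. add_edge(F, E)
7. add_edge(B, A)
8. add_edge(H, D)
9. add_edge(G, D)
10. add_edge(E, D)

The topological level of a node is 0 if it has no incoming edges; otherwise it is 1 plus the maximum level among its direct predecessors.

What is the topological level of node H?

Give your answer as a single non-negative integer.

Op 1: add_edge(H, A). Edges now: 1
Op 2: add_edge(E, A). Edges now: 2
Op 3: add_edge(F, H). Edges now: 3
Op 4: add_edge(C, B). Edges now: 4
Op 5: add_edge(F, D). Edges now: 5
Op 6: add_edge(F, E). Edges now: 6
Op 7: add_edge(B, A). Edges now: 7
Op 8: add_edge(H, D). Edges now: 8
Op 9: add_edge(G, D). Edges now: 9
Op 10: add_edge(E, D). Edges now: 10
Compute levels (Kahn BFS):
  sources (in-degree 0): C, F, G
  process C: level=0
    C->B: in-degree(B)=0, level(B)=1, enqueue
  process F: level=0
    F->D: in-degree(D)=3, level(D)>=1
    F->E: in-degree(E)=0, level(E)=1, enqueue
    F->H: in-degree(H)=0, level(H)=1, enqueue
  process G: level=0
    G->D: in-degree(D)=2, level(D)>=1
  process B: level=1
    B->A: in-degree(A)=2, level(A)>=2
  process E: level=1
    E->A: in-degree(A)=1, level(A)>=2
    E->D: in-degree(D)=1, level(D)>=2
  process H: level=1
    H->A: in-degree(A)=0, level(A)=2, enqueue
    H->D: in-degree(D)=0, level(D)=2, enqueue
  process A: level=2
  process D: level=2
All levels: A:2, B:1, C:0, D:2, E:1, F:0, G:0, H:1
level(H) = 1

Answer: 1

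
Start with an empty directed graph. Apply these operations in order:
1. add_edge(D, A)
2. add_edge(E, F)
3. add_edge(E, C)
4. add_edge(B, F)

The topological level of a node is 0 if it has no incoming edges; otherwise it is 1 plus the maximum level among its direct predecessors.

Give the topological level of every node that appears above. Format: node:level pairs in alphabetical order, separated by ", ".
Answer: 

Op 1: add_edge(D, A). Edges now: 1
Op 2: add_edge(E, F). Edges now: 2
Op 3: add_edge(E, C). Edges now: 3
Op 4: add_edge(B, F). Edges now: 4
Compute levels (Kahn BFS):
  sources (in-degree 0): B, D, E
  process B: level=0
    B->F: in-degree(F)=1, level(F)>=1
  process D: level=0
    D->A: in-degree(A)=0, level(A)=1, enqueue
  process E: level=0
    E->C: in-degree(C)=0, level(C)=1, enqueue
    E->F: in-degree(F)=0, level(F)=1, enqueue
  process A: level=1
  process C: level=1
  process F: level=1
All levels: A:1, B:0, C:1, D:0, E:0, F:1

Answer: A:1, B:0, C:1, D:0, E:0, F:1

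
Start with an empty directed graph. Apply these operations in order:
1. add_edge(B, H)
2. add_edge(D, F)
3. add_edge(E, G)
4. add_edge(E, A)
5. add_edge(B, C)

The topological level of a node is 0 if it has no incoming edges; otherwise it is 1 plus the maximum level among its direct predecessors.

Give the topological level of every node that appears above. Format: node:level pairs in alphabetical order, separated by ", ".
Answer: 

Op 1: add_edge(B, H). Edges now: 1
Op 2: add_edge(D, F). Edges now: 2
Op 3: add_edge(E, G). Edges now: 3
Op 4: add_edge(E, A). Edges now: 4
Op 5: add_edge(B, C). Edges now: 5
Compute levels (Kahn BFS):
  sources (in-degree 0): B, D, E
  process B: level=0
    B->C: in-degree(C)=0, level(C)=1, enqueue
    B->H: in-degree(H)=0, level(H)=1, enqueue
  process D: level=0
    D->F: in-degree(F)=0, level(F)=1, enqueue
  process E: level=0
    E->A: in-degree(A)=0, level(A)=1, enqueue
    E->G: in-degree(G)=0, level(G)=1, enqueue
  process C: level=1
  process H: level=1
  process F: level=1
  process A: level=1
  process G: level=1
All levels: A:1, B:0, C:1, D:0, E:0, F:1, G:1, H:1

Answer: A:1, B:0, C:1, D:0, E:0, F:1, G:1, H:1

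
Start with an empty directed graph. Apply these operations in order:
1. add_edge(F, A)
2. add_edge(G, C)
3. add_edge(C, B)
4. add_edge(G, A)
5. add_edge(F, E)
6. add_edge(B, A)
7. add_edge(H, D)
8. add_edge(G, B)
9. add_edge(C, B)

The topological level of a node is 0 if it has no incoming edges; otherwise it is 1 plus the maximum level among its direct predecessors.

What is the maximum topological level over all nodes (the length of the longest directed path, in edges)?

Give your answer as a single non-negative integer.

Answer: 3

Derivation:
Op 1: add_edge(F, A). Edges now: 1
Op 2: add_edge(G, C). Edges now: 2
Op 3: add_edge(C, B). Edges now: 3
Op 4: add_edge(G, A). Edges now: 4
Op 5: add_edge(F, E). Edges now: 5
Op 6: add_edge(B, A). Edges now: 6
Op 7: add_edge(H, D). Edges now: 7
Op 8: add_edge(G, B). Edges now: 8
Op 9: add_edge(C, B) (duplicate, no change). Edges now: 8
Compute levels (Kahn BFS):
  sources (in-degree 0): F, G, H
  process F: level=0
    F->A: in-degree(A)=2, level(A)>=1
    F->E: in-degree(E)=0, level(E)=1, enqueue
  process G: level=0
    G->A: in-degree(A)=1, level(A)>=1
    G->B: in-degree(B)=1, level(B)>=1
    G->C: in-degree(C)=0, level(C)=1, enqueue
  process H: level=0
    H->D: in-degree(D)=0, level(D)=1, enqueue
  process E: level=1
  process C: level=1
    C->B: in-degree(B)=0, level(B)=2, enqueue
  process D: level=1
  process B: level=2
    B->A: in-degree(A)=0, level(A)=3, enqueue
  process A: level=3
All levels: A:3, B:2, C:1, D:1, E:1, F:0, G:0, H:0
max level = 3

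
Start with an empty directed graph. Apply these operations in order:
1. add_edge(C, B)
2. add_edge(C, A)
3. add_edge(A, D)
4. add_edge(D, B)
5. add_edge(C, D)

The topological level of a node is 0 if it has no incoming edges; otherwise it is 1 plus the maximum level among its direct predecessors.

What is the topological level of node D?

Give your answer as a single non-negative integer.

Answer: 2

Derivation:
Op 1: add_edge(C, B). Edges now: 1
Op 2: add_edge(C, A). Edges now: 2
Op 3: add_edge(A, D). Edges now: 3
Op 4: add_edge(D, B). Edges now: 4
Op 5: add_edge(C, D). Edges now: 5
Compute levels (Kahn BFS):
  sources (in-degree 0): C
  process C: level=0
    C->A: in-degree(A)=0, level(A)=1, enqueue
    C->B: in-degree(B)=1, level(B)>=1
    C->D: in-degree(D)=1, level(D)>=1
  process A: level=1
    A->D: in-degree(D)=0, level(D)=2, enqueue
  process D: level=2
    D->B: in-degree(B)=0, level(B)=3, enqueue
  process B: level=3
All levels: A:1, B:3, C:0, D:2
level(D) = 2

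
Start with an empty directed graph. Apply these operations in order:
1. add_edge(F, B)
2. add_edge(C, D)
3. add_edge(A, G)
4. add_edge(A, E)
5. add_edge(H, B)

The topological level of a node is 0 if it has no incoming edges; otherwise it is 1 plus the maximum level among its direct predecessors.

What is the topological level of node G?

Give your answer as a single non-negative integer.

Answer: 1

Derivation:
Op 1: add_edge(F, B). Edges now: 1
Op 2: add_edge(C, D). Edges now: 2
Op 3: add_edge(A, G). Edges now: 3
Op 4: add_edge(A, E). Edges now: 4
Op 5: add_edge(H, B). Edges now: 5
Compute levels (Kahn BFS):
  sources (in-degree 0): A, C, F, H
  process A: level=0
    A->E: in-degree(E)=0, level(E)=1, enqueue
    A->G: in-degree(G)=0, level(G)=1, enqueue
  process C: level=0
    C->D: in-degree(D)=0, level(D)=1, enqueue
  process F: level=0
    F->B: in-degree(B)=1, level(B)>=1
  process H: level=0
    H->B: in-degree(B)=0, level(B)=1, enqueue
  process E: level=1
  process G: level=1
  process D: level=1
  process B: level=1
All levels: A:0, B:1, C:0, D:1, E:1, F:0, G:1, H:0
level(G) = 1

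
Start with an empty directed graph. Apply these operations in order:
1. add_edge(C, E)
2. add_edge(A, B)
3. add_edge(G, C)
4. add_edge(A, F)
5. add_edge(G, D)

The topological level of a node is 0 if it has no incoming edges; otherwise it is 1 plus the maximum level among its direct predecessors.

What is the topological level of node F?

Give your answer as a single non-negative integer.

Op 1: add_edge(C, E). Edges now: 1
Op 2: add_edge(A, B). Edges now: 2
Op 3: add_edge(G, C). Edges now: 3
Op 4: add_edge(A, F). Edges now: 4
Op 5: add_edge(G, D). Edges now: 5
Compute levels (Kahn BFS):
  sources (in-degree 0): A, G
  process A: level=0
    A->B: in-degree(B)=0, level(B)=1, enqueue
    A->F: in-degree(F)=0, level(F)=1, enqueue
  process G: level=0
    G->C: in-degree(C)=0, level(C)=1, enqueue
    G->D: in-degree(D)=0, level(D)=1, enqueue
  process B: level=1
  process F: level=1
  process C: level=1
    C->E: in-degree(E)=0, level(E)=2, enqueue
  process D: level=1
  process E: level=2
All levels: A:0, B:1, C:1, D:1, E:2, F:1, G:0
level(F) = 1

Answer: 1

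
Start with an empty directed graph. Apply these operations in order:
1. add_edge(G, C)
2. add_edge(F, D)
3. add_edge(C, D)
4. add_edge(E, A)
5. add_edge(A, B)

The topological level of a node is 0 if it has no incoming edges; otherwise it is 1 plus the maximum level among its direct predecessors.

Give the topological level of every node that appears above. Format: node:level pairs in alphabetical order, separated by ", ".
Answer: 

Op 1: add_edge(G, C). Edges now: 1
Op 2: add_edge(F, D). Edges now: 2
Op 3: add_edge(C, D). Edges now: 3
Op 4: add_edge(E, A). Edges now: 4
Op 5: add_edge(A, B). Edges now: 5
Compute levels (Kahn BFS):
  sources (in-degree 0): E, F, G
  process E: level=0
    E->A: in-degree(A)=0, level(A)=1, enqueue
  process F: level=0
    F->D: in-degree(D)=1, level(D)>=1
  process G: level=0
    G->C: in-degree(C)=0, level(C)=1, enqueue
  process A: level=1
    A->B: in-degree(B)=0, level(B)=2, enqueue
  process C: level=1
    C->D: in-degree(D)=0, level(D)=2, enqueue
  process B: level=2
  process D: level=2
All levels: A:1, B:2, C:1, D:2, E:0, F:0, G:0

Answer: A:1, B:2, C:1, D:2, E:0, F:0, G:0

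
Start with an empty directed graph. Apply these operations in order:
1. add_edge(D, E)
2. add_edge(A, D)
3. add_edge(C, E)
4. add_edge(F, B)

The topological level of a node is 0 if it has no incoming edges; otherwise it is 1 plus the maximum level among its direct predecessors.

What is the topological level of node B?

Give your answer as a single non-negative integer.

Answer: 1

Derivation:
Op 1: add_edge(D, E). Edges now: 1
Op 2: add_edge(A, D). Edges now: 2
Op 3: add_edge(C, E). Edges now: 3
Op 4: add_edge(F, B). Edges now: 4
Compute levels (Kahn BFS):
  sources (in-degree 0): A, C, F
  process A: level=0
    A->D: in-degree(D)=0, level(D)=1, enqueue
  process C: level=0
    C->E: in-degree(E)=1, level(E)>=1
  process F: level=0
    F->B: in-degree(B)=0, level(B)=1, enqueue
  process D: level=1
    D->E: in-degree(E)=0, level(E)=2, enqueue
  process B: level=1
  process E: level=2
All levels: A:0, B:1, C:0, D:1, E:2, F:0
level(B) = 1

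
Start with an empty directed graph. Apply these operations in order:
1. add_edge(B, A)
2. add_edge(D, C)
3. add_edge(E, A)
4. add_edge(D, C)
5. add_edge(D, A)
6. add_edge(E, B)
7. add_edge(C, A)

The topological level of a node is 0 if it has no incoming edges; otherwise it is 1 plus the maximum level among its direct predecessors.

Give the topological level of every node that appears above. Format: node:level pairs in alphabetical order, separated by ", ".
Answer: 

Answer: A:2, B:1, C:1, D:0, E:0

Derivation:
Op 1: add_edge(B, A). Edges now: 1
Op 2: add_edge(D, C). Edges now: 2
Op 3: add_edge(E, A). Edges now: 3
Op 4: add_edge(D, C) (duplicate, no change). Edges now: 3
Op 5: add_edge(D, A). Edges now: 4
Op 6: add_edge(E, B). Edges now: 5
Op 7: add_edge(C, A). Edges now: 6
Compute levels (Kahn BFS):
  sources (in-degree 0): D, E
  process D: level=0
    D->A: in-degree(A)=3, level(A)>=1
    D->C: in-degree(C)=0, level(C)=1, enqueue
  process E: level=0
    E->A: in-degree(A)=2, level(A)>=1
    E->B: in-degree(B)=0, level(B)=1, enqueue
  process C: level=1
    C->A: in-degree(A)=1, level(A)>=2
  process B: level=1
    B->A: in-degree(A)=0, level(A)=2, enqueue
  process A: level=2
All levels: A:2, B:1, C:1, D:0, E:0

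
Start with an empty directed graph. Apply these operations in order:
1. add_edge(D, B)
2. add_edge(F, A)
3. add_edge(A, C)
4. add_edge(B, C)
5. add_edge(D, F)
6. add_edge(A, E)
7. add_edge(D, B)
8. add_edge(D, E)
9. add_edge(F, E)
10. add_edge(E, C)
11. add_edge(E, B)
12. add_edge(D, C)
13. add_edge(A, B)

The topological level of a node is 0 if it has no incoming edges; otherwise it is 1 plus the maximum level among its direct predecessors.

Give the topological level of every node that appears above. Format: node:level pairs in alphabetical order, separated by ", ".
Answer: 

Answer: A:2, B:4, C:5, D:0, E:3, F:1

Derivation:
Op 1: add_edge(D, B). Edges now: 1
Op 2: add_edge(F, A). Edges now: 2
Op 3: add_edge(A, C). Edges now: 3
Op 4: add_edge(B, C). Edges now: 4
Op 5: add_edge(D, F). Edges now: 5
Op 6: add_edge(A, E). Edges now: 6
Op 7: add_edge(D, B) (duplicate, no change). Edges now: 6
Op 8: add_edge(D, E). Edges now: 7
Op 9: add_edge(F, E). Edges now: 8
Op 10: add_edge(E, C). Edges now: 9
Op 11: add_edge(E, B). Edges now: 10
Op 12: add_edge(D, C). Edges now: 11
Op 13: add_edge(A, B). Edges now: 12
Compute levels (Kahn BFS):
  sources (in-degree 0): D
  process D: level=0
    D->B: in-degree(B)=2, level(B)>=1
    D->C: in-degree(C)=3, level(C)>=1
    D->E: in-degree(E)=2, level(E)>=1
    D->F: in-degree(F)=0, level(F)=1, enqueue
  process F: level=1
    F->A: in-degree(A)=0, level(A)=2, enqueue
    F->E: in-degree(E)=1, level(E)>=2
  process A: level=2
    A->B: in-degree(B)=1, level(B)>=3
    A->C: in-degree(C)=2, level(C)>=3
    A->E: in-degree(E)=0, level(E)=3, enqueue
  process E: level=3
    E->B: in-degree(B)=0, level(B)=4, enqueue
    E->C: in-degree(C)=1, level(C)>=4
  process B: level=4
    B->C: in-degree(C)=0, level(C)=5, enqueue
  process C: level=5
All levels: A:2, B:4, C:5, D:0, E:3, F:1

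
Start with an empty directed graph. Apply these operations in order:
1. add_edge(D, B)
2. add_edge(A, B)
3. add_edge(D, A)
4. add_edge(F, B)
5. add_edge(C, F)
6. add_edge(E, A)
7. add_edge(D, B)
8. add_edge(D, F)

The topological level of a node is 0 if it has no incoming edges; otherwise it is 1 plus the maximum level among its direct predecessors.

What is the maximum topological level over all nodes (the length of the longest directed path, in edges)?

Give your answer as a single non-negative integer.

Op 1: add_edge(D, B). Edges now: 1
Op 2: add_edge(A, B). Edges now: 2
Op 3: add_edge(D, A). Edges now: 3
Op 4: add_edge(F, B). Edges now: 4
Op 5: add_edge(C, F). Edges now: 5
Op 6: add_edge(E, A). Edges now: 6
Op 7: add_edge(D, B) (duplicate, no change). Edges now: 6
Op 8: add_edge(D, F). Edges now: 7
Compute levels (Kahn BFS):
  sources (in-degree 0): C, D, E
  process C: level=0
    C->F: in-degree(F)=1, level(F)>=1
  process D: level=0
    D->A: in-degree(A)=1, level(A)>=1
    D->B: in-degree(B)=2, level(B)>=1
    D->F: in-degree(F)=0, level(F)=1, enqueue
  process E: level=0
    E->A: in-degree(A)=0, level(A)=1, enqueue
  process F: level=1
    F->B: in-degree(B)=1, level(B)>=2
  process A: level=1
    A->B: in-degree(B)=0, level(B)=2, enqueue
  process B: level=2
All levels: A:1, B:2, C:0, D:0, E:0, F:1
max level = 2

Answer: 2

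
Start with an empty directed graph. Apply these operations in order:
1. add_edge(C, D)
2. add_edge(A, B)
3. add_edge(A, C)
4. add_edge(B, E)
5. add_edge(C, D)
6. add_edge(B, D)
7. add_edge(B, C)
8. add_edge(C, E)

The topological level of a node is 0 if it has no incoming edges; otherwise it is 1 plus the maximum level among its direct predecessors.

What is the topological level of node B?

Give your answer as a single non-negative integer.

Op 1: add_edge(C, D). Edges now: 1
Op 2: add_edge(A, B). Edges now: 2
Op 3: add_edge(A, C). Edges now: 3
Op 4: add_edge(B, E). Edges now: 4
Op 5: add_edge(C, D) (duplicate, no change). Edges now: 4
Op 6: add_edge(B, D). Edges now: 5
Op 7: add_edge(B, C). Edges now: 6
Op 8: add_edge(C, E). Edges now: 7
Compute levels (Kahn BFS):
  sources (in-degree 0): A
  process A: level=0
    A->B: in-degree(B)=0, level(B)=1, enqueue
    A->C: in-degree(C)=1, level(C)>=1
  process B: level=1
    B->C: in-degree(C)=0, level(C)=2, enqueue
    B->D: in-degree(D)=1, level(D)>=2
    B->E: in-degree(E)=1, level(E)>=2
  process C: level=2
    C->D: in-degree(D)=0, level(D)=3, enqueue
    C->E: in-degree(E)=0, level(E)=3, enqueue
  process D: level=3
  process E: level=3
All levels: A:0, B:1, C:2, D:3, E:3
level(B) = 1

Answer: 1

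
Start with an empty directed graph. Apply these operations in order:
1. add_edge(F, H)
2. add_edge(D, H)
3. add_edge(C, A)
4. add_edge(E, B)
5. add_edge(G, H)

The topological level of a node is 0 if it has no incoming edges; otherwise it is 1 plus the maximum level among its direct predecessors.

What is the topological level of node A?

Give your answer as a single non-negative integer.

Answer: 1

Derivation:
Op 1: add_edge(F, H). Edges now: 1
Op 2: add_edge(D, H). Edges now: 2
Op 3: add_edge(C, A). Edges now: 3
Op 4: add_edge(E, B). Edges now: 4
Op 5: add_edge(G, H). Edges now: 5
Compute levels (Kahn BFS):
  sources (in-degree 0): C, D, E, F, G
  process C: level=0
    C->A: in-degree(A)=0, level(A)=1, enqueue
  process D: level=0
    D->H: in-degree(H)=2, level(H)>=1
  process E: level=0
    E->B: in-degree(B)=0, level(B)=1, enqueue
  process F: level=0
    F->H: in-degree(H)=1, level(H)>=1
  process G: level=0
    G->H: in-degree(H)=0, level(H)=1, enqueue
  process A: level=1
  process B: level=1
  process H: level=1
All levels: A:1, B:1, C:0, D:0, E:0, F:0, G:0, H:1
level(A) = 1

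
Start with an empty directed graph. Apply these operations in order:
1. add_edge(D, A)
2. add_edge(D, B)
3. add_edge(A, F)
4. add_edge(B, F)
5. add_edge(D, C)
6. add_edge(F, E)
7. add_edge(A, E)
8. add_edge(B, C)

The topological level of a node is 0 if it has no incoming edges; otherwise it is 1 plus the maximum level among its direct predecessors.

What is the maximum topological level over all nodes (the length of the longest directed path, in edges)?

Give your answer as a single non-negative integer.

Op 1: add_edge(D, A). Edges now: 1
Op 2: add_edge(D, B). Edges now: 2
Op 3: add_edge(A, F). Edges now: 3
Op 4: add_edge(B, F). Edges now: 4
Op 5: add_edge(D, C). Edges now: 5
Op 6: add_edge(F, E). Edges now: 6
Op 7: add_edge(A, E). Edges now: 7
Op 8: add_edge(B, C). Edges now: 8
Compute levels (Kahn BFS):
  sources (in-degree 0): D
  process D: level=0
    D->A: in-degree(A)=0, level(A)=1, enqueue
    D->B: in-degree(B)=0, level(B)=1, enqueue
    D->C: in-degree(C)=1, level(C)>=1
  process A: level=1
    A->E: in-degree(E)=1, level(E)>=2
    A->F: in-degree(F)=1, level(F)>=2
  process B: level=1
    B->C: in-degree(C)=0, level(C)=2, enqueue
    B->F: in-degree(F)=0, level(F)=2, enqueue
  process C: level=2
  process F: level=2
    F->E: in-degree(E)=0, level(E)=3, enqueue
  process E: level=3
All levels: A:1, B:1, C:2, D:0, E:3, F:2
max level = 3

Answer: 3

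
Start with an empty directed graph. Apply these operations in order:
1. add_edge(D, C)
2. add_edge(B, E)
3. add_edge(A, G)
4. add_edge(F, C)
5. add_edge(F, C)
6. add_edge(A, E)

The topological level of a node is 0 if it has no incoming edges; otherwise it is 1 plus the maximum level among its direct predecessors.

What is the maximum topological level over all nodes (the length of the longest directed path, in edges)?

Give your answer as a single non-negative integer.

Op 1: add_edge(D, C). Edges now: 1
Op 2: add_edge(B, E). Edges now: 2
Op 3: add_edge(A, G). Edges now: 3
Op 4: add_edge(F, C). Edges now: 4
Op 5: add_edge(F, C) (duplicate, no change). Edges now: 4
Op 6: add_edge(A, E). Edges now: 5
Compute levels (Kahn BFS):
  sources (in-degree 0): A, B, D, F
  process A: level=0
    A->E: in-degree(E)=1, level(E)>=1
    A->G: in-degree(G)=0, level(G)=1, enqueue
  process B: level=0
    B->E: in-degree(E)=0, level(E)=1, enqueue
  process D: level=0
    D->C: in-degree(C)=1, level(C)>=1
  process F: level=0
    F->C: in-degree(C)=0, level(C)=1, enqueue
  process G: level=1
  process E: level=1
  process C: level=1
All levels: A:0, B:0, C:1, D:0, E:1, F:0, G:1
max level = 1

Answer: 1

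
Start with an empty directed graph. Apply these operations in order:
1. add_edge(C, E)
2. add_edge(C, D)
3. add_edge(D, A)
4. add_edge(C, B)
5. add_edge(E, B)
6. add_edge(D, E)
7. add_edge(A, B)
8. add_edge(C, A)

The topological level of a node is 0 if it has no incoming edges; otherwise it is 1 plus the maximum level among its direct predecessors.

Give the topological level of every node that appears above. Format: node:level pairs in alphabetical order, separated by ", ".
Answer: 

Answer: A:2, B:3, C:0, D:1, E:2

Derivation:
Op 1: add_edge(C, E). Edges now: 1
Op 2: add_edge(C, D). Edges now: 2
Op 3: add_edge(D, A). Edges now: 3
Op 4: add_edge(C, B). Edges now: 4
Op 5: add_edge(E, B). Edges now: 5
Op 6: add_edge(D, E). Edges now: 6
Op 7: add_edge(A, B). Edges now: 7
Op 8: add_edge(C, A). Edges now: 8
Compute levels (Kahn BFS):
  sources (in-degree 0): C
  process C: level=0
    C->A: in-degree(A)=1, level(A)>=1
    C->B: in-degree(B)=2, level(B)>=1
    C->D: in-degree(D)=0, level(D)=1, enqueue
    C->E: in-degree(E)=1, level(E)>=1
  process D: level=1
    D->A: in-degree(A)=0, level(A)=2, enqueue
    D->E: in-degree(E)=0, level(E)=2, enqueue
  process A: level=2
    A->B: in-degree(B)=1, level(B)>=3
  process E: level=2
    E->B: in-degree(B)=0, level(B)=3, enqueue
  process B: level=3
All levels: A:2, B:3, C:0, D:1, E:2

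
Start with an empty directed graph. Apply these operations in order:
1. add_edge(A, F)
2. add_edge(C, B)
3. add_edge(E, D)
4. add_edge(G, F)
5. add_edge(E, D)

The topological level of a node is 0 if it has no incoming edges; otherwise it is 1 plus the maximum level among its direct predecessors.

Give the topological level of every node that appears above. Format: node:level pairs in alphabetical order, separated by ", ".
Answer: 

Op 1: add_edge(A, F). Edges now: 1
Op 2: add_edge(C, B). Edges now: 2
Op 3: add_edge(E, D). Edges now: 3
Op 4: add_edge(G, F). Edges now: 4
Op 5: add_edge(E, D) (duplicate, no change). Edges now: 4
Compute levels (Kahn BFS):
  sources (in-degree 0): A, C, E, G
  process A: level=0
    A->F: in-degree(F)=1, level(F)>=1
  process C: level=0
    C->B: in-degree(B)=0, level(B)=1, enqueue
  process E: level=0
    E->D: in-degree(D)=0, level(D)=1, enqueue
  process G: level=0
    G->F: in-degree(F)=0, level(F)=1, enqueue
  process B: level=1
  process D: level=1
  process F: level=1
All levels: A:0, B:1, C:0, D:1, E:0, F:1, G:0

Answer: A:0, B:1, C:0, D:1, E:0, F:1, G:0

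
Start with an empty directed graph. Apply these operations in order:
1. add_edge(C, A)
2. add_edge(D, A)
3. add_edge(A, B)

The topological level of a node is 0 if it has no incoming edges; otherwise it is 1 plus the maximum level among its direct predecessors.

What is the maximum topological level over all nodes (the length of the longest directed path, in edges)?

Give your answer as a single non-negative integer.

Op 1: add_edge(C, A). Edges now: 1
Op 2: add_edge(D, A). Edges now: 2
Op 3: add_edge(A, B). Edges now: 3
Compute levels (Kahn BFS):
  sources (in-degree 0): C, D
  process C: level=0
    C->A: in-degree(A)=1, level(A)>=1
  process D: level=0
    D->A: in-degree(A)=0, level(A)=1, enqueue
  process A: level=1
    A->B: in-degree(B)=0, level(B)=2, enqueue
  process B: level=2
All levels: A:1, B:2, C:0, D:0
max level = 2

Answer: 2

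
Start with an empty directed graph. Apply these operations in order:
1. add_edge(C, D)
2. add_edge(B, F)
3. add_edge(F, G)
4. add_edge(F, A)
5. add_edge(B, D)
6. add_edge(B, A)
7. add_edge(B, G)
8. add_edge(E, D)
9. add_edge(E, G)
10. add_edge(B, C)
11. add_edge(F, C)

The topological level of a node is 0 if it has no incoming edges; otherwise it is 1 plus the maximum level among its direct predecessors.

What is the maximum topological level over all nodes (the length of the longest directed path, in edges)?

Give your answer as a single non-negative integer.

Answer: 3

Derivation:
Op 1: add_edge(C, D). Edges now: 1
Op 2: add_edge(B, F). Edges now: 2
Op 3: add_edge(F, G). Edges now: 3
Op 4: add_edge(F, A). Edges now: 4
Op 5: add_edge(B, D). Edges now: 5
Op 6: add_edge(B, A). Edges now: 6
Op 7: add_edge(B, G). Edges now: 7
Op 8: add_edge(E, D). Edges now: 8
Op 9: add_edge(E, G). Edges now: 9
Op 10: add_edge(B, C). Edges now: 10
Op 11: add_edge(F, C). Edges now: 11
Compute levels (Kahn BFS):
  sources (in-degree 0): B, E
  process B: level=0
    B->A: in-degree(A)=1, level(A)>=1
    B->C: in-degree(C)=1, level(C)>=1
    B->D: in-degree(D)=2, level(D)>=1
    B->F: in-degree(F)=0, level(F)=1, enqueue
    B->G: in-degree(G)=2, level(G)>=1
  process E: level=0
    E->D: in-degree(D)=1, level(D)>=1
    E->G: in-degree(G)=1, level(G)>=1
  process F: level=1
    F->A: in-degree(A)=0, level(A)=2, enqueue
    F->C: in-degree(C)=0, level(C)=2, enqueue
    F->G: in-degree(G)=0, level(G)=2, enqueue
  process A: level=2
  process C: level=2
    C->D: in-degree(D)=0, level(D)=3, enqueue
  process G: level=2
  process D: level=3
All levels: A:2, B:0, C:2, D:3, E:0, F:1, G:2
max level = 3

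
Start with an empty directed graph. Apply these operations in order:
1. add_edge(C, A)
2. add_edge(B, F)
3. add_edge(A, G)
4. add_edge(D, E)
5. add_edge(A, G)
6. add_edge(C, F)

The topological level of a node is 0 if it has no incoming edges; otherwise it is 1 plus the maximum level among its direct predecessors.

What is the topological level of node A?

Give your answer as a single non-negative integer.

Answer: 1

Derivation:
Op 1: add_edge(C, A). Edges now: 1
Op 2: add_edge(B, F). Edges now: 2
Op 3: add_edge(A, G). Edges now: 3
Op 4: add_edge(D, E). Edges now: 4
Op 5: add_edge(A, G) (duplicate, no change). Edges now: 4
Op 6: add_edge(C, F). Edges now: 5
Compute levels (Kahn BFS):
  sources (in-degree 0): B, C, D
  process B: level=0
    B->F: in-degree(F)=1, level(F)>=1
  process C: level=0
    C->A: in-degree(A)=0, level(A)=1, enqueue
    C->F: in-degree(F)=0, level(F)=1, enqueue
  process D: level=0
    D->E: in-degree(E)=0, level(E)=1, enqueue
  process A: level=1
    A->G: in-degree(G)=0, level(G)=2, enqueue
  process F: level=1
  process E: level=1
  process G: level=2
All levels: A:1, B:0, C:0, D:0, E:1, F:1, G:2
level(A) = 1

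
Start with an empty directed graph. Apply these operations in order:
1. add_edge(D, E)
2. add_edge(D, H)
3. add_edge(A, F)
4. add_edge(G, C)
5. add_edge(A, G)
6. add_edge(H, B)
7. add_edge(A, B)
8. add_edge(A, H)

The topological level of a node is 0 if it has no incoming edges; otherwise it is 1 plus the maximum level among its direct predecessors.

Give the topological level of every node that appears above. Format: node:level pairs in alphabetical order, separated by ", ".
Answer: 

Answer: A:0, B:2, C:2, D:0, E:1, F:1, G:1, H:1

Derivation:
Op 1: add_edge(D, E). Edges now: 1
Op 2: add_edge(D, H). Edges now: 2
Op 3: add_edge(A, F). Edges now: 3
Op 4: add_edge(G, C). Edges now: 4
Op 5: add_edge(A, G). Edges now: 5
Op 6: add_edge(H, B). Edges now: 6
Op 7: add_edge(A, B). Edges now: 7
Op 8: add_edge(A, H). Edges now: 8
Compute levels (Kahn BFS):
  sources (in-degree 0): A, D
  process A: level=0
    A->B: in-degree(B)=1, level(B)>=1
    A->F: in-degree(F)=0, level(F)=1, enqueue
    A->G: in-degree(G)=0, level(G)=1, enqueue
    A->H: in-degree(H)=1, level(H)>=1
  process D: level=0
    D->E: in-degree(E)=0, level(E)=1, enqueue
    D->H: in-degree(H)=0, level(H)=1, enqueue
  process F: level=1
  process G: level=1
    G->C: in-degree(C)=0, level(C)=2, enqueue
  process E: level=1
  process H: level=1
    H->B: in-degree(B)=0, level(B)=2, enqueue
  process C: level=2
  process B: level=2
All levels: A:0, B:2, C:2, D:0, E:1, F:1, G:1, H:1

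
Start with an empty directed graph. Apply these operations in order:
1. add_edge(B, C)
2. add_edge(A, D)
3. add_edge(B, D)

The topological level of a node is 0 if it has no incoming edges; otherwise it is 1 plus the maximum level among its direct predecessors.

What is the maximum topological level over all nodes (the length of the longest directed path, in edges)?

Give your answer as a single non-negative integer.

Answer: 1

Derivation:
Op 1: add_edge(B, C). Edges now: 1
Op 2: add_edge(A, D). Edges now: 2
Op 3: add_edge(B, D). Edges now: 3
Compute levels (Kahn BFS):
  sources (in-degree 0): A, B
  process A: level=0
    A->D: in-degree(D)=1, level(D)>=1
  process B: level=0
    B->C: in-degree(C)=0, level(C)=1, enqueue
    B->D: in-degree(D)=0, level(D)=1, enqueue
  process C: level=1
  process D: level=1
All levels: A:0, B:0, C:1, D:1
max level = 1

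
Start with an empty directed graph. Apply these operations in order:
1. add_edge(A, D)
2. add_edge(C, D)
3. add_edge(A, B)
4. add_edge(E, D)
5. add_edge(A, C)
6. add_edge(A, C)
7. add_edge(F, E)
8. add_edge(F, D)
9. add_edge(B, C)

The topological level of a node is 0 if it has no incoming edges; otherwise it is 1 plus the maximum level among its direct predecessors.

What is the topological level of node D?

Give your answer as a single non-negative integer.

Answer: 3

Derivation:
Op 1: add_edge(A, D). Edges now: 1
Op 2: add_edge(C, D). Edges now: 2
Op 3: add_edge(A, B). Edges now: 3
Op 4: add_edge(E, D). Edges now: 4
Op 5: add_edge(A, C). Edges now: 5
Op 6: add_edge(A, C) (duplicate, no change). Edges now: 5
Op 7: add_edge(F, E). Edges now: 6
Op 8: add_edge(F, D). Edges now: 7
Op 9: add_edge(B, C). Edges now: 8
Compute levels (Kahn BFS):
  sources (in-degree 0): A, F
  process A: level=0
    A->B: in-degree(B)=0, level(B)=1, enqueue
    A->C: in-degree(C)=1, level(C)>=1
    A->D: in-degree(D)=3, level(D)>=1
  process F: level=0
    F->D: in-degree(D)=2, level(D)>=1
    F->E: in-degree(E)=0, level(E)=1, enqueue
  process B: level=1
    B->C: in-degree(C)=0, level(C)=2, enqueue
  process E: level=1
    E->D: in-degree(D)=1, level(D)>=2
  process C: level=2
    C->D: in-degree(D)=0, level(D)=3, enqueue
  process D: level=3
All levels: A:0, B:1, C:2, D:3, E:1, F:0
level(D) = 3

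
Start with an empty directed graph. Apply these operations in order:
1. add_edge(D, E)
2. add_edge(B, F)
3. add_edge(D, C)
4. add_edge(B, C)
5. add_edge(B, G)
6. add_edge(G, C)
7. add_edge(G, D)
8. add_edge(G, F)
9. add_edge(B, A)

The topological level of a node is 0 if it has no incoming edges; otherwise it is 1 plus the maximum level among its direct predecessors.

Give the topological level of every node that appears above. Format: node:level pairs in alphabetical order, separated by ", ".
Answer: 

Op 1: add_edge(D, E). Edges now: 1
Op 2: add_edge(B, F). Edges now: 2
Op 3: add_edge(D, C). Edges now: 3
Op 4: add_edge(B, C). Edges now: 4
Op 5: add_edge(B, G). Edges now: 5
Op 6: add_edge(G, C). Edges now: 6
Op 7: add_edge(G, D). Edges now: 7
Op 8: add_edge(G, F). Edges now: 8
Op 9: add_edge(B, A). Edges now: 9
Compute levels (Kahn BFS):
  sources (in-degree 0): B
  process B: level=0
    B->A: in-degree(A)=0, level(A)=1, enqueue
    B->C: in-degree(C)=2, level(C)>=1
    B->F: in-degree(F)=1, level(F)>=1
    B->G: in-degree(G)=0, level(G)=1, enqueue
  process A: level=1
  process G: level=1
    G->C: in-degree(C)=1, level(C)>=2
    G->D: in-degree(D)=0, level(D)=2, enqueue
    G->F: in-degree(F)=0, level(F)=2, enqueue
  process D: level=2
    D->C: in-degree(C)=0, level(C)=3, enqueue
    D->E: in-degree(E)=0, level(E)=3, enqueue
  process F: level=2
  process C: level=3
  process E: level=3
All levels: A:1, B:0, C:3, D:2, E:3, F:2, G:1

Answer: A:1, B:0, C:3, D:2, E:3, F:2, G:1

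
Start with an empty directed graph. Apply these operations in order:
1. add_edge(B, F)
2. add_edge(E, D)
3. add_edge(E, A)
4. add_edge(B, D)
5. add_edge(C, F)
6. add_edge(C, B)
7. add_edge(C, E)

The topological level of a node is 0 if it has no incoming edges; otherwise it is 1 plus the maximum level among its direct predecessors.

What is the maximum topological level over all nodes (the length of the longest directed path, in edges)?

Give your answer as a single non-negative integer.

Answer: 2

Derivation:
Op 1: add_edge(B, F). Edges now: 1
Op 2: add_edge(E, D). Edges now: 2
Op 3: add_edge(E, A). Edges now: 3
Op 4: add_edge(B, D). Edges now: 4
Op 5: add_edge(C, F). Edges now: 5
Op 6: add_edge(C, B). Edges now: 6
Op 7: add_edge(C, E). Edges now: 7
Compute levels (Kahn BFS):
  sources (in-degree 0): C
  process C: level=0
    C->B: in-degree(B)=0, level(B)=1, enqueue
    C->E: in-degree(E)=0, level(E)=1, enqueue
    C->F: in-degree(F)=1, level(F)>=1
  process B: level=1
    B->D: in-degree(D)=1, level(D)>=2
    B->F: in-degree(F)=0, level(F)=2, enqueue
  process E: level=1
    E->A: in-degree(A)=0, level(A)=2, enqueue
    E->D: in-degree(D)=0, level(D)=2, enqueue
  process F: level=2
  process A: level=2
  process D: level=2
All levels: A:2, B:1, C:0, D:2, E:1, F:2
max level = 2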